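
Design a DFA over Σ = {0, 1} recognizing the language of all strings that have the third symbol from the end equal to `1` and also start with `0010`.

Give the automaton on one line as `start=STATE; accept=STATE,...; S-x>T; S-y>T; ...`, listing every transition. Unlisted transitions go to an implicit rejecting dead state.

start=q0; accept=q17,q18,q22,q23; q0-0>q1; q0-1>q2; q1-0>q3; q1-1>q4; q2-0>q5; q2-1>q6; q3-0>q7; q3-1>q8; q4-0>q9; q4-1>q10; q5-0>q11; q5-1>q12; q6-0>q13; q6-1>q14; q7-0>q7; q7-1>q15; q8-0>q16; q8-1>q10; q9-0>q11; q9-1>q12; q10-0>q13; q10-1>q14; q11-0>q7; q11-1>q15; q12-0>q9; q12-1>q10; q13-0>q11; q13-1>q12; q14-0>q13; q14-1>q14; q15-0>q9; q15-1>q10; q16-0>q17; q16-1>q18; q17-0>q19; q17-1>q20; q18-0>q16; q18-1>q21; q19-0>q19; q19-1>q20; q20-0>q16; q20-1>q21; q21-0>q22; q21-1>q23; q22-0>q17; q22-1>q18; q23-0>q22; q23-1>q23

Handle the two conditions separately and then intersect. One (15 states) tracks the last 3 symbols read; the other (6 states) tracks whether the input so far still matches the prefix `0010`. Each combined state is a pair, one component from each; accept when both components accept.
          0    1  
>  q0     q1   q2 
   q1     q3   q4 
   q2     q5   q6 
   q3     q7   q8 
   q4     q9  q10 
   q5    q11  q12 
   q6    q13  q14 
   q7     q7  q15 
   q8    q16  q10 
   q9    q11  q12 
   q10   q13  q14 
   q11    q7  q15 
   q12    q9  q10 
   q13   q11  q12 
   q14   q13  q14 
   q15    q9  q10 
   q16   q17  q18 
 * q17   q19  q20 
 * q18   q16  q21 
   q19   q19  q20 
   q20   q16  q21 
   q21   q22  q23 
 * q22   q17  q18 
 * q23   q22  q23 
(> = start, * = accepting)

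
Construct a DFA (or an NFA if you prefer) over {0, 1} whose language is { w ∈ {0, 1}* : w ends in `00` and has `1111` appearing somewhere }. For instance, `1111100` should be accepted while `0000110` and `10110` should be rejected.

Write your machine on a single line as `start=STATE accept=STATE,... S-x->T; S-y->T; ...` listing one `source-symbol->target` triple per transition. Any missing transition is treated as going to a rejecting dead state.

Build one automaton per condition and run them in lockstep. One (3 states) tracks how much of the suffix `00` has currently been matched; the other (5 states) tracks whether and how much of `1111` has been seen. Each combined state is a pair, one component from each; accept when both components accept. Minimizing collapses redundant product states.
With 7 states:
        0   1  
>  s0   s0  s1 
   s1   s0  s2 
   s2   s0  s3 
   s3   s0  s4 
   s4   s5  s4 
   s5   s6  s4 
 * s6   s6  s4 
(> = start, * = accepting)

start=s0; accept=s6; s0-0->s0; s0-1->s1; s1-0->s0; s1-1->s2; s2-0->s0; s2-1->s3; s3-0->s0; s3-1->s4; s4-0->s5; s4-1->s4; s5-0->s6; s5-1->s4; s6-0->s6; s6-1->s4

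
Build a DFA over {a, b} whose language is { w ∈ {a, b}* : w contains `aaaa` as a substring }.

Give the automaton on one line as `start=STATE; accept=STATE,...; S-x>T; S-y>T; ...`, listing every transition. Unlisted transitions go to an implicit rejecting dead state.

start=S0; accept=S4; S0-a>S1; S0-b>S0; S1-a>S2; S1-b>S0; S2-a>S3; S2-b>S0; S3-a>S4; S3-b>S0; S4-a>S4; S4-b>S4

Track how much of `aaaa` has been matched so far: state S0 is no progress, S4 is the absorbing accept state reached once `aaaa` has occurred. Intermediate states record partial matches; on a mismatch, fall back to the longest reusable overlap.
With 5 states:
        a   b  
>  S0   S1  S0 
   S1   S2  S0 
   S2   S3  S0 
   S3   S4  S0 
 * S4   S4  S4 
(> = start, * = accepting)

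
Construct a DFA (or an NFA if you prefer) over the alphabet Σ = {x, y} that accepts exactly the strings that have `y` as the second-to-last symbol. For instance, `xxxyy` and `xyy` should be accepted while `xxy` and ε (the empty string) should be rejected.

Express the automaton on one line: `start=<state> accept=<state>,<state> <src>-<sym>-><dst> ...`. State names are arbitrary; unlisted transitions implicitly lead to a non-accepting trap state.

start=A accept=F,G A-x->B A-y->C B-x->D B-y->E C-x->F C-y->G D-x->D D-y->E E-x->F E-y->G F-x->D F-y->E G-x->F G-y->G

Because acceptance depends on a position counted from the end, the machine has to buffer the most recent 2 symbols. Make each state the string of the last up-to-2 symbols read; on input `x` shift the window left and append `x`. Accept when the buffered window has length 2 and begins with `y`.
7 states suffice.
       x  y 
>  A   B  C 
   B   D  E 
   C   F  G 
   D   D  E 
   E   F  G 
 * F   D  E 
 * G   F  G 
(> = start, * = accepting)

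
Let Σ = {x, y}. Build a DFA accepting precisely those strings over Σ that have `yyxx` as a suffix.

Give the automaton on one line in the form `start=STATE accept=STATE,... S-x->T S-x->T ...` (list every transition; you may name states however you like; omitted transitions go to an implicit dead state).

start=q0 accept=q4 q0-x->q0 q0-y->q1 q1-x->q0 q1-y->q2 q2-x->q3 q2-y->q2 q3-x->q4 q3-y->q1 q4-x->q0 q4-y->q1

Remember how much of `yyxx` the current input suffix matches. State q0 means no match yet; q1 means the last symbol is `y`; q2 means the last 2 symbols are `yy`; q3 means the last 3 symbols are `yyx`; q4 means the last 4 symbols are `yyxx`. Only q4 accepts. On a mismatch, fall back to the longest proper suffix that is still a prefix of `yyxx`.
        x   y  
>  q0   q0  q1 
   q1   q0  q2 
   q2   q3  q2 
   q3   q4  q1 
 * q4   q0  q1 
(> = start, * = accepting)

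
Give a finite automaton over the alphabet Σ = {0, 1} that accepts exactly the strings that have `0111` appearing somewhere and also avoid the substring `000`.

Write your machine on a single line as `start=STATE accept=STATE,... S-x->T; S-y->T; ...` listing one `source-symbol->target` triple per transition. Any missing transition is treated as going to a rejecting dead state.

start=A; accept=H,J,L; A-0->B; A-1->A; B-0->C; B-1->D; C-0->E; C-1->D; D-0->B; D-1->F; E-0->E; E-1->G; F-0->B; F-1->H; G-0->E; G-1->I; H-0->J; H-1->H; I-0->E; I-1->K; J-0->L; J-1->H; K-0->K; K-1->K; L-0->K; L-1->H

Build one automaton per condition and run them in lockstep. One (5 states) tracks whether and how much of `0111` has been seen; the other (4 states) tracks partial matches of the forbidden pattern `000`. Each combined state is a pair, one component from each; accept when both components accept.
With 12 states:
       0  1 
>  A   B  A 
   B   C  D 
   C   E  D 
   D   B  F 
   E   E  G 
   F   B  H 
   G   E  I 
 * H   J  H 
   I   E  K 
 * J   L  H 
   K   K  K 
 * L   K  H 
(> = start, * = accepting)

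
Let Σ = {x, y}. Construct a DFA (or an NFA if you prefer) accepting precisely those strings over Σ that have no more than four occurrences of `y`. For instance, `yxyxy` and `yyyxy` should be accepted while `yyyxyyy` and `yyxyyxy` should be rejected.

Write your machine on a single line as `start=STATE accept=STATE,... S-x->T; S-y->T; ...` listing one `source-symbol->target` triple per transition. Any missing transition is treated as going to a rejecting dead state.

start=S0; accept=S0,S1,S2,S3,S4; S0-x->S0; S0-y->S1; S1-x->S1; S1-y->S2; S2-x->S2; S2-y->S3; S3-x->S3; S3-y->S4; S4-x->S4; S4-y->S5; S5-x->S5; S5-y->S5

Only the number of `y`s matters, and only up to 5. Make a chain S0 → S1 → S2 → S3 → S4 → S5 advanced by each `y` (with S5 absorbing); every other symbol self-loops. The accepting set is {S0, S1, S2, S3, S4}.
With 6 states:
        x   y  
>* S0   S0  S1 
 * S1   S1  S2 
 * S2   S2  S3 
 * S3   S3  S4 
 * S4   S4  S5 
   S5   S5  S5 
(> = start, * = accepting)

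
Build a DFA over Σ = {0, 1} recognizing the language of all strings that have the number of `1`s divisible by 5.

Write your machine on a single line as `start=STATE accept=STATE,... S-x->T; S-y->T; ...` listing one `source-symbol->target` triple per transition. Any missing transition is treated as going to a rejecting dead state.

start=S0; accept=S0; S0-0->S0; S0-1->S1; S1-0->S1; S1-1->S2; S2-0->S2; S2-1->S3; S3-0->S3; S3-1->S4; S4-0->S4; S4-1->S0

The only thing that matters is how many `1`s have appeared, reduced mod 5. Use one state per residue: S0 for 0, …, S4 for 4. Reading `1` moves to the next residue; anything else stays put. S0 is accepting.
5 states suffice.
        0   1  
>* S0   S0  S1 
   S1   S1  S2 
   S2   S2  S3 
   S3   S3  S4 
   S4   S4  S0 
(> = start, * = accepting)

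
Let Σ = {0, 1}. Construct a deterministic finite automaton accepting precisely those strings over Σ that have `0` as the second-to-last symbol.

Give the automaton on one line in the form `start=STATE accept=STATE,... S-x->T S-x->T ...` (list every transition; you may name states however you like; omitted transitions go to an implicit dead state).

start=q0 accept=q3,q4 q0-0->q1 q0-1->q2 q1-0->q3 q1-1->q4 q2-0->q5 q2-1->q6 q3-0->q3 q3-1->q4 q4-0->q5 q4-1->q6 q5-0->q3 q5-1->q4 q6-0->q5 q6-1->q6

A DFA must remember the last 2 symbols (since which symbol is second-to-last isn't known until the input ends). Use one state per possible window of the last ≤2 symbols; accept from those whose window starts with `0`.
With 7 states:
        0   1  
>  q0   q1  q2 
   q1   q3  q4 
   q2   q5  q6 
 * q3   q3  q4 
 * q4   q5  q6 
   q5   q3  q4 
   q6   q5  q6 
(> = start, * = accepting)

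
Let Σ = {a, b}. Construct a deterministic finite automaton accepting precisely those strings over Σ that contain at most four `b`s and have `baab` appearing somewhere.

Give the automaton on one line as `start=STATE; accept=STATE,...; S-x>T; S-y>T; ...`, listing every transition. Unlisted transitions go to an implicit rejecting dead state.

Handle the two conditions separately and then intersect. The first has 6 states tracking the count of `b`s, saturating at 5; the second has 5 states tracking whether and how much of `baab` has been seen. A product state is a pair (one from each), accepting exactly when both do. After merging equivalent states the machine shrinks.
16 states suffice.
          a    b  
>  s0     s0   s1 
   s1     s2   s3 
   s2     s4   s3 
   s3     s5   s6 
   s4     s7   s8 
   s5     s9   s6 
   s6    s10  s11 
   s7     s7   s3 
 * s8     s8  s12 
   s9    s13  s12 
   s10   s14  s11 
   s11   s11  s11 
 * s12   s12  s15 
   s13   s13   s6 
   s14   s11  s15 
 * s15   s15  s11 
(> = start, * = accepting)

start=s0; accept=s8,s12,s15; s0-a>s0; s0-b>s1; s1-a>s2; s1-b>s3; s2-a>s4; s2-b>s3; s3-a>s5; s3-b>s6; s4-a>s7; s4-b>s8; s5-a>s9; s5-b>s6; s6-a>s10; s6-b>s11; s7-a>s7; s7-b>s3; s8-a>s8; s8-b>s12; s9-a>s13; s9-b>s12; s10-a>s14; s10-b>s11; s11-a>s11; s11-b>s11; s12-a>s12; s12-b>s15; s13-a>s13; s13-b>s6; s14-a>s11; s14-b>s15; s15-a>s15; s15-b>s11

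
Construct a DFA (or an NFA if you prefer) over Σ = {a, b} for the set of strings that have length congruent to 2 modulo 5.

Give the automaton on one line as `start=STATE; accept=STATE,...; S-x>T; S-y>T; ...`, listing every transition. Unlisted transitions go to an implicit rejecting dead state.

Only the length mod 5 matters, so use a 5-cycle: from any state, every input symbol moves to the next state, wrapping q4 back to q0. Mark q2 accepting.
A 5-state machine:
        a   b  
>  q0   q1  q1 
   q1   q2  q2 
 * q2   q3  q3 
   q3   q4  q4 
   q4   q0  q0 
(> = start, * = accepting)

start=q0; accept=q2; q0-a>q1; q0-b>q1; q1-a>q2; q1-b>q2; q2-a>q3; q2-b>q3; q3-a>q4; q3-b>q4; q4-a>q0; q4-b>q0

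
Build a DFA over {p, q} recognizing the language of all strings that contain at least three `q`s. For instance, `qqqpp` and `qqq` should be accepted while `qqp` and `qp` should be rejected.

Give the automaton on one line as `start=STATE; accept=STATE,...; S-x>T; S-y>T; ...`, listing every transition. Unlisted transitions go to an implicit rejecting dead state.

Only the number of `q`s matters, and only up to 4. Make a chain A → B → C → D → E advanced by each `q` (with E absorbing); every other symbol self-loops. The accepting set is {D, E}.
With 5 states:
       p  q 
>  A   A  B 
   B   B  C 
   C   C  D 
 * D   D  E 
 * E   E  E 
(> = start, * = accepting)

start=A; accept=D,E; A-p>A; A-q>B; B-p>B; B-q>C; C-p>C; C-q>D; D-p>D; D-q>E; E-p>E; E-q>E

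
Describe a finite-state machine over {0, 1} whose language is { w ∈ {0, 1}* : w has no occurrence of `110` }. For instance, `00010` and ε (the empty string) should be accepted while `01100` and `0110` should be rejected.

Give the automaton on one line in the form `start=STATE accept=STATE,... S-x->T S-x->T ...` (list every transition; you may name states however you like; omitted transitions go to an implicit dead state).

Track partial matches of the forbidden pattern `110`. State s3 is a dead state reached once `110` has occurred; every other state accepts. s0 means no part of `110` is currently matched.
With 4 states:
        0   1  
>* s0   s0  s1 
 * s1   s0  s2 
 * s2   s3  s2 
   s3   s3  s3 
(> = start, * = accepting)

start=s0 accept=s0,s1,s2 s0-0->s0 s0-1->s1 s1-0->s0 s1-1->s2 s2-0->s3 s2-1->s2 s3-0->s3 s3-1->s3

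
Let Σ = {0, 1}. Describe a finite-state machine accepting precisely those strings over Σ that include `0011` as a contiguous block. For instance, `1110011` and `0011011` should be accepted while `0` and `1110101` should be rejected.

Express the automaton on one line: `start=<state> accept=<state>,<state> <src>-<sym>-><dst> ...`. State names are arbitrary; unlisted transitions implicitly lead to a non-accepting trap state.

start=S0 accept=S4 S0-0->S1 S0-1->S0 S1-0->S2 S1-1->S0 S2-0->S2 S2-1->S3 S3-0->S1 S3-1->S4 S4-0->S4 S4-1->S4

States S0..S3 record the length of the longest prefix of `0011` that matches the current input suffix. Reaching S4 means `0011` has been seen, and we stay there forever. Accept from S4.
        0   1  
>  S0   S1  S0 
   S1   S2  S0 
   S2   S2  S3 
   S3   S1  S4 
 * S4   S4  S4 
(> = start, * = accepting)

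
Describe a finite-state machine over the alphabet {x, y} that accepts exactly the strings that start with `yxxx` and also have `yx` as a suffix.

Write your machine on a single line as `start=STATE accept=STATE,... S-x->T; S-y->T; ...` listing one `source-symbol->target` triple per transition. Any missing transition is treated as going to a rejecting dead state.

start=S0; accept=S7; S0-x->S1; S0-y->S2; S1-x->S1; S1-y->S1; S2-x->S3; S2-y->S1; S3-x->S4; S3-y->S1; S4-x->S5; S4-y->S1; S5-x->S5; S5-y->S6; S6-x->S7; S6-y->S6; S7-x->S5; S7-y->S6

Build one automaton per condition and run them in lockstep. The first has 6 states tracking whether the input so far still matches the prefix `yxxx`; the second has 3 states tracking how much of the suffix `yx` has currently been matched. A product state is a pair (one from each), accepting exactly when both do. After merging equivalent states the machine shrinks.
        x   y  
>  S0   S1  S2 
   S1   S1  S1 
   S2   S3  S1 
   S3   S4  S1 
   S4   S5  S1 
   S5   S5  S6 
   S6   S7  S6 
 * S7   S5  S6 
(> = start, * = accepting)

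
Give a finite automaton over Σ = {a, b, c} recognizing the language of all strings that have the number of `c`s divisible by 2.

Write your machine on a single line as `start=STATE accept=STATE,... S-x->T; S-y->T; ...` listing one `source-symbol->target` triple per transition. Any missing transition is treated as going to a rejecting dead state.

start=q0; accept=q0; q0-a->q0; q0-b->q0; q0-c->q1; q1-a->q1; q1-b->q1; q1-c->q0

The only thing that matters is how many `c`s have appeared, reduced mod 2. Use one state per residue: q0 for 0, …, q1 for 1. Reading `c` moves to the next residue; anything else stays put. q0 is accepting.
2 states suffice.
        a   b   c  
>* q0   q0  q0  q1 
   q1   q1  q1  q0 
(> = start, * = accepting)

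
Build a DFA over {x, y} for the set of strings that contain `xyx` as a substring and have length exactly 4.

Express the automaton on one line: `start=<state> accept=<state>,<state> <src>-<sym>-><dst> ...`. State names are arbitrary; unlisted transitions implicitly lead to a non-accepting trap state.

Handle the two conditions separately and then intersect. The first has 4 states tracking whether and how much of `xyx` has been seen; the second has 6 states tracking the input length, saturating at 5. A product state is a pair (one from each), accepting exactly when both do. Equivalent product states are then merged.
With 9 states:
       x  y 
>  A   B  C 
   B   D  E 
   C   D  F 
   D   F  G 
   E   H  F 
   F   F  F 
   G   I  F 
   H   I  I 
 * I   F  F 
(> = start, * = accepting)

start=A accept=I A-x->B A-y->C B-x->D B-y->E C-x->D C-y->F D-x->F D-y->G E-x->H E-y->F F-x->F F-y->F G-x->I G-y->F H-x->I H-y->I I-x->F I-y->F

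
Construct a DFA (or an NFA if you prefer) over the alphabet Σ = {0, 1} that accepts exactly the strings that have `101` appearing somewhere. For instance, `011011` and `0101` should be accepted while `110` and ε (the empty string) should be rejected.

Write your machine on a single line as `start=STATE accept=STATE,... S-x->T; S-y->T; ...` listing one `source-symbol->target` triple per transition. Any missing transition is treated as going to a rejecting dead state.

States s0..s2 record the length of the longest prefix of `101` that matches the current input suffix. Reaching s3 means `101` has been seen, and we stay there forever. Accept from s3.
A 4-state machine:
        0   1  
>  s0   s0  s1 
   s1   s2  s1 
   s2   s0  s3 
 * s3   s3  s3 
(> = start, * = accepting)

start=s0; accept=s3; s0-0->s0; s0-1->s1; s1-0->s2; s1-1->s1; s2-0->s0; s2-1->s3; s3-0->s3; s3-1->s3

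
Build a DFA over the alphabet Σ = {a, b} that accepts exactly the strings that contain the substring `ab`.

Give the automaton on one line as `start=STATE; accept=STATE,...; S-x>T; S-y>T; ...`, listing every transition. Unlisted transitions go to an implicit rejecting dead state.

start=q0; accept=q2; q0-a>q1; q0-b>q0; q1-a>q1; q1-b>q2; q2-a>q2; q2-b>q2

States q0..q1 record the length of the longest prefix of `ab` that matches the current input suffix. Reaching q2 means `ab` has been seen, and we stay there forever. Accept from q2.
A 3-state machine:
        a   b  
>  q0   q1  q0 
   q1   q1  q2 
 * q2   q2  q2 
(> = start, * = accepting)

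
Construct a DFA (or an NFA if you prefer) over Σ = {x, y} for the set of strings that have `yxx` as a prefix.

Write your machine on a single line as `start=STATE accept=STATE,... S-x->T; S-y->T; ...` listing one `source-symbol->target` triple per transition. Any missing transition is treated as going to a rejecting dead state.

start=s0; accept=s3; s0-x->s4; s0-y->s1; s1-x->s2; s1-y->s4; s2-x->s3; s2-y->s4; s3-x->s3; s3-y->s3; s4-x->s4; s4-y->s4

Walk along `yxx` while the input agrees: from s0 take `y` to s1, and so on. Any deviation drops to the rejecting sink s4. Once s3 is reached the prefix is confirmed and every continuation is accepted.
5 states suffice.
        x   y  
>  s0   s4  s1 
   s1   s2  s4 
   s2   s3  s4 
 * s3   s3  s3 
   s4   s4  s4 
(> = start, * = accepting)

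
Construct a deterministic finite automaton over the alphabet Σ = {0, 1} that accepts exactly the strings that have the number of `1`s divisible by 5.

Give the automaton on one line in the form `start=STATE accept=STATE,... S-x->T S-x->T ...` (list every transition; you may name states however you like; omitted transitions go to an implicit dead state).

The only thing that matters is how many `1`s have appeared, reduced mod 5. Use one state per residue: q0 for 0, …, q4 for 4. Reading `1` moves to the next residue; anything else stays put. q0 is accepting.
5 states suffice.
        0   1  
>* q0   q0  q1 
   q1   q1  q2 
   q2   q2  q3 
   q3   q3  q4 
   q4   q4  q0 
(> = start, * = accepting)

start=q0 accept=q0 q0-0->q0 q0-1->q1 q1-0->q1 q1-1->q2 q2-0->q2 q2-1->q3 q3-0->q3 q3-1->q4 q4-0->q4 q4-1->q0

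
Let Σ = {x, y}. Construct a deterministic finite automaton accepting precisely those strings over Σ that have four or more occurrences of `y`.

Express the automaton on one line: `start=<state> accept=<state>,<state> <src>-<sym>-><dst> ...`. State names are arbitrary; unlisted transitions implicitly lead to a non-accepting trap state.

start=q0 accept=q4,q5 q0-x->q0 q0-y->q1 q1-x->q1 q1-y->q2 q2-x->q2 q2-y->q3 q3-x->q3 q3-y->q4 q4-x->q4 q4-y->q5 q5-x->q5 q5-y->q5

Count `y`s, saturating at 5: states q0 through q4 mean 0 through 4 `y`s seen; q5 means more than 4. Each `y` increments (capped at q5); other symbols loop. Accept from {q4, q5}.
6 states suffice.
        x   y  
>  q0   q0  q1 
   q1   q1  q2 
   q2   q2  q3 
   q3   q3  q4 
 * q4   q4  q5 
 * q5   q5  q5 
(> = start, * = accepting)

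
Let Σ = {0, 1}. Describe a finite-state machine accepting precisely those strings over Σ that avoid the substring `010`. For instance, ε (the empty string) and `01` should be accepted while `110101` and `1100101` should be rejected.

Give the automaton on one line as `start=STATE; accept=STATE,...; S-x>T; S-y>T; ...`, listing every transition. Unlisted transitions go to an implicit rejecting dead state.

This is the complement of 'contains `010`'. Use the same substring-matching states — A through D holding how much of `010` has just been matched — but flip the accepting set: everything except the trap D accepts.
With 4 states:
       0  1 
>* A   B  A 
 * B   B  C 
 * C   D  A 
   D   D  D 
(> = start, * = accepting)

start=A; accept=A,B,C; A-0>B; A-1>A; B-0>B; B-1>C; C-0>D; C-1>A; D-0>D; D-1>D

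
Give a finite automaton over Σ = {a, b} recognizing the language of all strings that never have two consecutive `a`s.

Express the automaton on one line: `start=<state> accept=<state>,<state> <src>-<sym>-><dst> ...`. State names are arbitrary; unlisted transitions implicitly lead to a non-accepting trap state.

start=S0 accept=S0,S1 S0-a->S1 S0-b->S0 S1-a->S2 S1-b->S0 S2-a->S2 S2-b->S2

This is the complement of 'contains `aa`'. Use the same substring-matching states — S0 through S2 holding how much of `aa` has just been matched — but flip the accepting set: everything except the trap S2 accepts.
        a   b  
>* S0   S1  S0 
 * S1   S2  S0 
   S2   S2  S2 
(> = start, * = accepting)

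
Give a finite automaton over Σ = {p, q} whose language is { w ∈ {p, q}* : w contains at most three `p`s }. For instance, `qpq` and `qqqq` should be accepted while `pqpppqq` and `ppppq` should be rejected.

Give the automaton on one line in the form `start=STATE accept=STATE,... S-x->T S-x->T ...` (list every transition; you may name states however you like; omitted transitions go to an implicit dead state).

Count `p`s, saturating at 4: states A through D mean 0 through 3 `p`s seen; E means more than 3. Each `p` increments (capped at E); other symbols loop. Accept from {A, B, C, D}.
A 5-state machine:
       p  q 
>* A   B  A 
 * B   C  B 
 * C   D  C 
 * D   E  D 
   E   E  E 
(> = start, * = accepting)

start=A accept=A,B,C,D A-p->B A-q->A B-p->C B-q->B C-p->D C-q->C D-p->E D-q->D E-p->E E-q->E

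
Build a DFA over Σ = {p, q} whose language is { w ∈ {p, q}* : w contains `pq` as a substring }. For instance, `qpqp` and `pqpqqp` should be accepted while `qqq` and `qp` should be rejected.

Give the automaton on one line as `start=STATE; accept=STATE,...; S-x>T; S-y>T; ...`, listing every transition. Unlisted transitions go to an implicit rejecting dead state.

start=A; accept=C; A-p>B; A-q>A; B-p>B; B-q>C; C-p>C; C-q>C

Track how much of `pq` has been matched so far: state A is no progress, C is the absorbing accept state reached once `pq` has occurred. Intermediate states record partial matches; on a mismatch, fall back to the longest reusable overlap.
       p  q 
>  A   B  A 
   B   B  C 
 * C   C  C 
(> = start, * = accepting)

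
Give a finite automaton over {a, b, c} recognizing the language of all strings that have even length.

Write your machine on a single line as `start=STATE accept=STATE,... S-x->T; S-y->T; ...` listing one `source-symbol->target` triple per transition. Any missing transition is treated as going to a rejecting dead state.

Only the length mod 2 matters, so use a 2-cycle: from any state, every input symbol moves to the next state, wrapping s1 back to s0. Mark s0 accepting.
2 states suffice.
        a   b   c  
>* s0   s1  s1  s1 
   s1   s0  s0  s0 
(> = start, * = accepting)

start=s0; accept=s0; s0-a->s1; s0-b->s1; s0-c->s1; s1-a->s0; s1-b->s0; s1-c->s0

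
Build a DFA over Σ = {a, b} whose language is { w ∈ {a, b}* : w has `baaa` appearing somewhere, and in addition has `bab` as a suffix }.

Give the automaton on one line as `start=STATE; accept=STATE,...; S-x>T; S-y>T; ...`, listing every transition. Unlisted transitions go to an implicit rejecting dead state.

start=q0; accept=q7; q0-a>q0; q0-b>q1; q1-a>q2; q1-b>q1; q2-a>q3; q2-b>q1; q3-a>q4; q3-b>q1; q4-a>q4; q4-b>q5; q5-a>q6; q5-b>q5; q6-a>q4; q6-b>q7; q7-a>q6; q7-b>q5

Build one automaton per condition and run them in lockstep. The first has 5 states tracking whether and how much of `baaa` has been seen; the second has 4 states tracking how much of the suffix `bab` has currently been matched. A product state is a pair (one from each), accepting exactly when both do. Minimizing collapses redundant product states.
        a   b  
>  q0   q0  q1 
   q1   q2  q1 
   q2   q3  q1 
   q3   q4  q1 
   q4   q4  q5 
   q5   q6  q5 
   q6   q4  q7 
 * q7   q6  q5 
(> = start, * = accepting)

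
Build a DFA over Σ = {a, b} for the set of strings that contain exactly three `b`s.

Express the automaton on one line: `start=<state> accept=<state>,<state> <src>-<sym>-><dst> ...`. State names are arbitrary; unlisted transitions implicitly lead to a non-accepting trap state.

start=q0 accept=q3 q0-a->q0 q0-b->q1 q1-a->q1 q1-b->q2 q2-a->q2 q2-b->q3 q3-a->q3 q3-b->q4 q4-a->q4 q4-b->q4

Only the number of `b`s matters, and only up to 4. Make a chain q0 → q1 → q2 → q3 → q4 advanced by each `b` (with q4 absorbing); every other symbol self-loops. The accepting set is {q3}.
A 5-state machine:
        a   b  
>  q0   q0  q1 
   q1   q1  q2 
   q2   q2  q3 
 * q3   q3  q4 
   q4   q4  q4 
(> = start, * = accepting)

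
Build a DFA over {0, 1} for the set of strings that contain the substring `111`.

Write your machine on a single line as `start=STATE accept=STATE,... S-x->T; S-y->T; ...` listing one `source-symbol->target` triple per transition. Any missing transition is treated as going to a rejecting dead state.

start=S0; accept=S3; S0-0->S0; S0-1->S1; S1-0->S0; S1-1->S2; S2-0->S0; S2-1->S3; S3-0->S3; S3-1->S3

Track how much of `111` has been matched so far: state S0 is no progress, S3 is the absorbing accept state reached once `111` has occurred. Intermediate states record partial matches; on a mismatch, fall back to the longest reusable overlap.
A 4-state machine:
        0   1  
>  S0   S0  S1 
   S1   S0  S2 
   S2   S0  S3 
 * S3   S3  S3 
(> = start, * = accepting)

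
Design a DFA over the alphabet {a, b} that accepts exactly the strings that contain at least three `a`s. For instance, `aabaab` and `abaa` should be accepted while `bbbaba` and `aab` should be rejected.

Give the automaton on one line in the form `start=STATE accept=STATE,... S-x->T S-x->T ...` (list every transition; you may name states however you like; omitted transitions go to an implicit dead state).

start=s0 accept=s3,s4 s0-a->s1 s0-b->s0 s1-a->s2 s1-b->s1 s2-a->s3 s2-b->s2 s3-a->s4 s3-b->s3 s4-a->s4 s4-b->s4

Only the number of `a`s matters, and only up to 4. Make a chain s0 → s1 → s2 → s3 → s4 advanced by each `a` (with s4 absorbing); every other symbol self-loops. The accepting set is {s3, s4}.
With 5 states:
        a   b  
>  s0   s1  s0 
   s1   s2  s1 
   s2   s3  s2 
 * s3   s4  s3 
 * s4   s4  s4 
(> = start, * = accepting)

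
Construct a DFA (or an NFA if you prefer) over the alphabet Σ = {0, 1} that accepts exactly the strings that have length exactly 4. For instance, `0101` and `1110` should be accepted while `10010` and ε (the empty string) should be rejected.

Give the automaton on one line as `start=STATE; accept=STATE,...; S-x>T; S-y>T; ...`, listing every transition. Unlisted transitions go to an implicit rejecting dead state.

start=q0; accept=q4; q0-0>q1; q0-1>q1; q1-0>q2; q1-1>q2; q2-0>q3; q2-1>q3; q3-0>q4; q3-1>q4; q4-0>q5; q4-1>q5; q5-0>q5; q5-1>q5

Count input length up to 5: every symbol moves from q0 toward q5, which means 'more than 4' and absorbs. Accept from {q4}.
6 states suffice.
        0   1  
>  q0   q1  q1 
   q1   q2  q2 
   q2   q3  q3 
   q3   q4  q4 
 * q4   q5  q5 
   q5   q5  q5 
(> = start, * = accepting)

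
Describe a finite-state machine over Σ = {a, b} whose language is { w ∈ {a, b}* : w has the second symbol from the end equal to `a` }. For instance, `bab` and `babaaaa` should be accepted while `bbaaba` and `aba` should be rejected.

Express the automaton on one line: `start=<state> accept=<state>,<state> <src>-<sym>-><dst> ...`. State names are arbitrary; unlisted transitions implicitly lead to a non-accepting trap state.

A DFA must remember the last 2 symbols (since which symbol is second-to-last isn't known until the input ends). Use one state per possible window of the last ≤2 symbols; accept from those whose window starts with `a`.
        a   b  
>  q0   q1  q2 
   q1   q3  q4 
   q2   q5  q6 
 * q3   q3  q4 
 * q4   q5  q6 
   q5   q3  q4 
   q6   q5  q6 
(> = start, * = accepting)

start=q0 accept=q3,q4 q0-a->q1 q0-b->q2 q1-a->q3 q1-b->q4 q2-a->q5 q2-b->q6 q3-a->q3 q3-b->q4 q4-a->q5 q4-b->q6 q5-a->q3 q5-b->q4 q6-a->q5 q6-b->q6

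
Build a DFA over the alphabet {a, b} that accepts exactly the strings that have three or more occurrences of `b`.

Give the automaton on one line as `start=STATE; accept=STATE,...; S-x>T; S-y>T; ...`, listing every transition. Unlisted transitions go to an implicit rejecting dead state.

Only the number of `b`s matters, and only up to 4. Make a chain q0 → q1 → q2 → q3 → q4 advanced by each `b` (with q4 absorbing); every other symbol self-loops. The accepting set is {q3, q4}.
A 5-state machine:
        a   b  
>  q0   q0  q1 
   q1   q1  q2 
   q2   q2  q3 
 * q3   q3  q4 
 * q4   q4  q4 
(> = start, * = accepting)

start=q0; accept=q3,q4; q0-a>q0; q0-b>q1; q1-a>q1; q1-b>q2; q2-a>q2; q2-b>q3; q3-a>q3; q3-b>q4; q4-a>q4; q4-b>q4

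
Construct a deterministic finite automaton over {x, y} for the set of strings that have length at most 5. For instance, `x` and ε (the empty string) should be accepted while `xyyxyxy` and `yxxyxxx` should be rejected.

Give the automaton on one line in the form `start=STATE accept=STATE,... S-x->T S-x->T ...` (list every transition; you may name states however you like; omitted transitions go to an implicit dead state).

Count input length up to 6: every symbol moves from A toward G, which means 'more than 5' and absorbs. Accept from {A, B, C, D, E, F}.
A 7-state machine:
       x  y 
>* A   B  B 
 * B   C  C 
 * C   D  D 
 * D   E  E 
 * E   F  F 
 * F   G  G 
   G   G  G 
(> = start, * = accepting)

start=A accept=A,B,C,D,E,F A-x->B A-y->B B-x->C B-y->C C-x->D C-y->D D-x->E D-y->E E-x->F E-y->F F-x->G F-y->G G-x->G G-y->G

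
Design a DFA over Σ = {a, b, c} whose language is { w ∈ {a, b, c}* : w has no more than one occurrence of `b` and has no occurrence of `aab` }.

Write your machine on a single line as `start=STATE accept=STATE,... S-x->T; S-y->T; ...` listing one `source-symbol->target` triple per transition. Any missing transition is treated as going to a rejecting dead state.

start=S0; accept=S0,S1,S2,S3; S0-a->S1; S0-b->S2; S0-c->S0; S1-a->S3; S1-b->S2; S1-c->S0; S2-a->S2; S2-b->S4; S2-c->S2; S3-a->S3; S3-b->S4; S3-c->S0; S4-a->S4; S4-b->S4; S4-c->S4

Handle the two conditions separately and then intersect. One (3 states) tracks the count of `b`s, saturating at 2; the other (4 states) tracks partial matches of the forbidden pattern `aab`. Each combined state is a pair, one component from each; accept when both components accept. Equivalent product states are then merged.
5 states suffice.
        a   b   c  
>* S0   S1  S2  S0 
 * S1   S3  S2  S0 
 * S2   S2  S4  S2 
 * S3   S3  S4  S0 
   S4   S4  S4  S4 
(> = start, * = accepting)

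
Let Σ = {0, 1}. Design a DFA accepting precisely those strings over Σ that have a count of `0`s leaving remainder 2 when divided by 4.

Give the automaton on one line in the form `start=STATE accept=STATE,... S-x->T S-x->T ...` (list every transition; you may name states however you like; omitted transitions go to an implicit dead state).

The only thing that matters is how many `0`s have appeared, reduced mod 4. Use one state per residue: s0 for 0, …, s3 for 3. Reading `0` moves to the next residue; anything else stays put. s2 is accepting.
A 4-state machine:
        0   1  
>  s0   s1  s0 
   s1   s2  s1 
 * s2   s3  s2 
   s3   s0  s3 
(> = start, * = accepting)

start=s0 accept=s2 s0-0->s1 s0-1->s0 s1-0->s2 s1-1->s1 s2-0->s3 s2-1->s2 s3-0->s0 s3-1->s3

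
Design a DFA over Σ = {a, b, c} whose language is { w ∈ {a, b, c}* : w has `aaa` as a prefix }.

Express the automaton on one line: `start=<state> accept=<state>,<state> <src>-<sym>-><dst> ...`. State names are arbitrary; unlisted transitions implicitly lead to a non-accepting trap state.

Check the first 3 symbols one by one: q0 through q2 record how many have matched `aaa` so far; any wrong symbol goes to the dead state q4. After all 3 match we enter the accepting sink q3.
A 5-state machine:
        a   b   c  
>  q0   q1  q4  q4 
   q1   q2  q4  q4 
   q2   q3  q4  q4 
 * q3   q3  q3  q3 
   q4   q4  q4  q4 
(> = start, * = accepting)

start=q0 accept=q3 q0-a->q1 q0-b->q4 q0-c->q4 q1-a->q2 q1-b->q4 q1-c->q4 q2-a->q3 q2-b->q4 q2-c->q4 q3-a->q3 q3-b->q3 q3-c->q3 q4-a->q4 q4-b->q4 q4-c->q4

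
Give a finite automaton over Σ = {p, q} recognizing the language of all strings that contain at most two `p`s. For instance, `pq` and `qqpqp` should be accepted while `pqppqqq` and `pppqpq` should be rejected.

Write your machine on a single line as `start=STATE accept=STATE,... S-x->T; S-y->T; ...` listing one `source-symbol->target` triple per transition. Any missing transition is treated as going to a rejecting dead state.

start=s0; accept=s0,s1,s2; s0-p->s1; s0-q->s0; s1-p->s2; s1-q->s1; s2-p->s3; s2-q->s2; s3-p->s3; s3-q->s3

Only the number of `p`s matters, and only up to 3. Make a chain s0 → s1 → s2 → s3 advanced by each `p` (with s3 absorbing); every other symbol self-loops. The accepting set is {s0, s1, s2}.
        p   q  
>* s0   s1  s0 
 * s1   s2  s1 
 * s2   s3  s2 
   s3   s3  s3 
(> = start, * = accepting)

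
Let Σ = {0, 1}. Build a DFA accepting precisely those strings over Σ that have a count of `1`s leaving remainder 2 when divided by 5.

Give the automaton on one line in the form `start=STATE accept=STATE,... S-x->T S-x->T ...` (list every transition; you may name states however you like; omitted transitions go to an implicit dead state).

The only thing that matters is how many `1`s have appeared, reduced mod 5. Use one state per residue: A for 0, …, E for 4. Reading `1` moves to the next residue; anything else stays put. C is accepting.
       0  1 
>  A   A  B 
   B   B  C 
 * C   C  D 
   D   D  E 
   E   E  A 
(> = start, * = accepting)

start=A accept=C A-0->A A-1->B B-0->B B-1->C C-0->C C-1->D D-0->D D-1->E E-0->E E-1->A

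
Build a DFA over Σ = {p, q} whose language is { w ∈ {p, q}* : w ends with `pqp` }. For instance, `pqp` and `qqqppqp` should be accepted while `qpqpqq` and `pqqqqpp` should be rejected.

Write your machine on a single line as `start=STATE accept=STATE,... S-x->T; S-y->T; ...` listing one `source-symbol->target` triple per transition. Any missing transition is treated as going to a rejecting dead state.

Let each state record the length of the longest suffix of the input read so far that is also a prefix of `pqp`. S1 means the last symbol is `p`; S2 means the last 2 symbols are `pq`; S3 means the last 3 symbols are `pqp`. Accept only at S3, where the string currently ends in `pqp`.
        p   q  
>  S0   S1  S0 
   S1   S1  S2 
   S2   S3  S0 
 * S3   S1  S2 
(> = start, * = accepting)

start=S0; accept=S3; S0-p->S1; S0-q->S0; S1-p->S1; S1-q->S2; S2-p->S3; S2-q->S0; S3-p->S1; S3-q->S2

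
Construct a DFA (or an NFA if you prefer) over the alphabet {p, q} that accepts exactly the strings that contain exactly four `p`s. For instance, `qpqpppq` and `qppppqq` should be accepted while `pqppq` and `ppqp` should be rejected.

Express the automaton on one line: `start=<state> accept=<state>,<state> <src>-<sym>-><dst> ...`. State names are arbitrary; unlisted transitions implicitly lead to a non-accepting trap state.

start=S0 accept=S4 S0-p->S1 S0-q->S0 S1-p->S2 S1-q->S1 S2-p->S3 S2-q->S2 S3-p->S4 S3-q->S3 S4-p->S5 S4-q->S4 S5-p->S5 S5-q->S5

Count `p`s, saturating at 5: states S0 through S4 mean 0 through 4 `p`s seen; S5 means more than 4. Each `p` increments (capped at S5); other symbols loop. Accept from {S4}.
        p   q  
>  S0   S1  S0 
   S1   S2  S1 
   S2   S3  S2 
   S3   S4  S3 
 * S4   S5  S4 
   S5   S5  S5 
(> = start, * = accepting)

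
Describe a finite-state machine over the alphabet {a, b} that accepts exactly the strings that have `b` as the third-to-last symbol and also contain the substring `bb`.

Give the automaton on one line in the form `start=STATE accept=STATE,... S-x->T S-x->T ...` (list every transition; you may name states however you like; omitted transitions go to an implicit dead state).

Handle the two conditions separately and then intersect. One (15 states) tracks the last 3 symbols read; the other (3 states) tracks whether and how much of `bb` has been seen. Each combined state is a pair, one component from each; accept when both components accept.
          a    b  
>  q0     q1   q2 
   q1     q3   q4 
   q2     q5   q6 
   q3     q7   q8 
   q4     q9  q10 
   q5    q11  q12 
   q6    q13  q14 
   q7     q7   q8 
   q8     q9  q10 
   q9    q11  q12 
   q10   q13  q14 
   q11    q7   q8 
   q12    q9  q10 
 * q13   q15  q16 
 * q14   q13  q14 
 * q15   q17  q18 
 * q16   q19  q10 
   q17   q17  q18 
   q18   q19  q10 
   q19   q15  q16 
(> = start, * = accepting)

start=q0 accept=q13,q14,q15,q16 q0-a->q1 q0-b->q2 q1-a->q3 q1-b->q4 q2-a->q5 q2-b->q6 q3-a->q7 q3-b->q8 q4-a->q9 q4-b->q10 q5-a->q11 q5-b->q12 q6-a->q13 q6-b->q14 q7-a->q7 q7-b->q8 q8-a->q9 q8-b->q10 q9-a->q11 q9-b->q12 q10-a->q13 q10-b->q14 q11-a->q7 q11-b->q8 q12-a->q9 q12-b->q10 q13-a->q15 q13-b->q16 q14-a->q13 q14-b->q14 q15-a->q17 q15-b->q18 q16-a->q19 q16-b->q10 q17-a->q17 q17-b->q18 q18-a->q19 q18-b->q10 q19-a->q15 q19-b->q16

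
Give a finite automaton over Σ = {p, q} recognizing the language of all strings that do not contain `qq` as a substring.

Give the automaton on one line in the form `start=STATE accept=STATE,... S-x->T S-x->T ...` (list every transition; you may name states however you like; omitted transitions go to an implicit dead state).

Track partial matches of the forbidden pattern `qq`. State S2 is a dead state reached once `qq` has occurred; every other state accepts. S0 means no part of `qq` is currently matched.
        p   q  
>* S0   S0  S1 
 * S1   S0  S2 
   S2   S2  S2 
(> = start, * = accepting)

start=S0 accept=S0,S1 S0-p->S0 S0-q->S1 S1-p->S0 S1-q->S2 S2-p->S2 S2-q->S2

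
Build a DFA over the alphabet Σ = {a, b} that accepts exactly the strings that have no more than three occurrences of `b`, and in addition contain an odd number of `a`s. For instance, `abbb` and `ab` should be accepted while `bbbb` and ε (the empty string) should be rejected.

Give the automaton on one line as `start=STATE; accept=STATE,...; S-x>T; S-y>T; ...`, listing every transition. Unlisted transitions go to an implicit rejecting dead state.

Build one automaton per condition and run them in lockstep. The first has 5 states tracking the count of `b`s, saturating at 4; the second has 2 states tracking the count of `a`s modulo 2. A product state is a pair (one from each), accepting exactly when both do.
        a   b  
>  S0   S1  S2 
 * S1   S0  S3 
   S2   S3  S4 
 * S3   S2  S5 
   S4   S5  S6 
 * S5   S4  S7 
   S6   S7  S8 
 * S7   S6  S9 
   S8   S9  S8 
   S9   S8  S9 
(> = start, * = accepting)

start=S0; accept=S1,S3,S5,S7; S0-a>S1; S0-b>S2; S1-a>S0; S1-b>S3; S2-a>S3; S2-b>S4; S3-a>S2; S3-b>S5; S4-a>S5; S4-b>S6; S5-a>S4; S5-b>S7; S6-a>S7; S6-b>S8; S7-a>S6; S7-b>S9; S8-a>S9; S8-b>S8; S9-a>S8; S9-b>S9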